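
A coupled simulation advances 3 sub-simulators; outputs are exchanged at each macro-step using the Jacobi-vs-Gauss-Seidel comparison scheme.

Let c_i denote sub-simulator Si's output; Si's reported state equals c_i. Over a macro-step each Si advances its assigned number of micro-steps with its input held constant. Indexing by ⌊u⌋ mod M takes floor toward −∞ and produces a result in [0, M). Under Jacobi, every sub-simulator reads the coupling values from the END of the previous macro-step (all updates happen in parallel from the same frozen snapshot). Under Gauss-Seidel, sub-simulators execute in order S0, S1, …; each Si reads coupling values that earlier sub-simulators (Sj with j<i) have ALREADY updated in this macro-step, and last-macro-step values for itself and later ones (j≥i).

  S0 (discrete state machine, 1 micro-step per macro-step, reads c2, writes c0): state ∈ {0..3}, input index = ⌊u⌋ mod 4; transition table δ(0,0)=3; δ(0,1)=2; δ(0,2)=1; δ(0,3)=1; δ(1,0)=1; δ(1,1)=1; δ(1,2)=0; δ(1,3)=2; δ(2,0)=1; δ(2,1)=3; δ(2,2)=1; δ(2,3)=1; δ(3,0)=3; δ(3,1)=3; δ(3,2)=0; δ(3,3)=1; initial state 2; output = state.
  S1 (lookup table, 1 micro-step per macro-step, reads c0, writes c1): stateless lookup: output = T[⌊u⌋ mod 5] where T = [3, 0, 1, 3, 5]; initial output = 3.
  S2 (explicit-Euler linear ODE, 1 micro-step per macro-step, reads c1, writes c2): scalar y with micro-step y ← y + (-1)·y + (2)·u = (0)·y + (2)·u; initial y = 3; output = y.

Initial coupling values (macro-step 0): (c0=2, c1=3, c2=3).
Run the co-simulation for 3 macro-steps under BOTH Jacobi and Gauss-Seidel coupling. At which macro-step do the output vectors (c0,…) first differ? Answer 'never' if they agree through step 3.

first divergence at macro-step: 1

[Jacobi] macro 1: S0 reads c2=3 → after 1×micro: 1; S1 reads c0=2 → after 1×micro: 1; S2 reads c1=3 → after 1×micro: 6 ⇒ (c0=1, c1=1, c2=6)
[Jacobi] macro 2: S0 reads c2=6 → after 1×micro: 0; S1 reads c0=1 → after 1×micro: 0; S2 reads c1=1 → after 1×micro: 2 ⇒ (c0=0, c1=0, c2=2)
[Jacobi] macro 3: S0 reads c2=2 → after 1×micro: 1; S1 reads c0=0 → after 1×micro: 3; S2 reads c1=0 → after 1×micro: 0 ⇒ (c0=1, c1=3, c2=0)
[Gauss-Seidel] macro 1: S0 reads c2=3 → after 1×micro: 1; S1 reads c0=1 → after 1×micro: 0; S2 reads c1=0 → after 1×micro: 0 ⇒ (c0=1, c1=0, c2=0)
[Gauss-Seidel] macro 2: S0 reads c2=0 → after 1×micro: 1; S1 reads c0=1 → after 1×micro: 0; S2 reads c1=0 → after 1×micro: 0 ⇒ (c0=1, c1=0, c2=0)
[Gauss-Seidel] macro 3: S0 reads c2=0 → after 1×micro: 1; S1 reads c0=1 → after 1×micro: 0; S2 reads c1=0 → after 1×micro: 0 ⇒ (c0=1, c1=0, c2=0)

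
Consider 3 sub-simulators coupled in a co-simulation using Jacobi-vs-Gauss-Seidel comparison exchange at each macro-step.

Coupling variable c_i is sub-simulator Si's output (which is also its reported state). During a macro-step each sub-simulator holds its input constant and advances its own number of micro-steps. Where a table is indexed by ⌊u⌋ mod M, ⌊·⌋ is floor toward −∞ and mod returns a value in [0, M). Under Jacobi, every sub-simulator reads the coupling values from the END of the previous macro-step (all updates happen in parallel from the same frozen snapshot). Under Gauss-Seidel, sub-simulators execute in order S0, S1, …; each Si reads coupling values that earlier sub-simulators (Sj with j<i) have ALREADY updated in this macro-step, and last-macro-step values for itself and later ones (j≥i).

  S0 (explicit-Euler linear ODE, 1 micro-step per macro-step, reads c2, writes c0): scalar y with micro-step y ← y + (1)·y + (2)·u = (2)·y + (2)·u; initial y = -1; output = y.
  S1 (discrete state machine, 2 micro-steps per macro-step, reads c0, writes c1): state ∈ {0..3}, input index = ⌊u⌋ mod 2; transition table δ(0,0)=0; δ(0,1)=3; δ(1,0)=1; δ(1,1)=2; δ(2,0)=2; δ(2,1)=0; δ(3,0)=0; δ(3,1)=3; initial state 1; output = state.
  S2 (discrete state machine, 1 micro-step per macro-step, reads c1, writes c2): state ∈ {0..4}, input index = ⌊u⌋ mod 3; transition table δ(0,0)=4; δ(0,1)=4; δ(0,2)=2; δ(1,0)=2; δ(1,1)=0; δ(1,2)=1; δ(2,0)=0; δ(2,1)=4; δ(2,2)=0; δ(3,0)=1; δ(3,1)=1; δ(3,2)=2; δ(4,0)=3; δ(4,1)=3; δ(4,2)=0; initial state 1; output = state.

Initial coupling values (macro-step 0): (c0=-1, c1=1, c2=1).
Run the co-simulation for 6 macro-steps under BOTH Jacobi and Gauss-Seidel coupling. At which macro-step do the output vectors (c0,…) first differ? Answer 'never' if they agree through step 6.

[Jacobi] macro 1: S0 reads c2=1 → after 1×micro: 0; S1 reads c0=-1 → after 2×micro: 0; S2 reads c1=1 → after 1×micro: 0 ⇒ (c0=0, c1=0, c2=0)
[Jacobi] macro 2: S0 reads c2=0 → after 1×micro: 0; S1 reads c0=0 → after 2×micro: 0; S2 reads c1=0 → after 1×micro: 4 ⇒ (c0=0, c1=0, c2=4)
[Jacobi] macro 3: S0 reads c2=4 → after 1×micro: 8; S1 reads c0=0 → after 2×micro: 0; S2 reads c1=0 → after 1×micro: 3 ⇒ (c0=8, c1=0, c2=3)
[Jacobi] macro 4: S0 reads c2=3 → after 1×micro: 22; S1 reads c0=8 → after 2×micro: 0; S2 reads c1=0 → after 1×micro: 1 ⇒ (c0=22, c1=0, c2=1)
[Jacobi] macro 5: S0 reads c2=1 → after 1×micro: 46; S1 reads c0=22 → after 2×micro: 0; S2 reads c1=0 → after 1×micro: 2 ⇒ (c0=46, c1=0, c2=2)
[Jacobi] macro 6: S0 reads c2=2 → after 1×micro: 96; S1 reads c0=46 → after 2×micro: 0; S2 reads c1=0 → after 1×micro: 0 ⇒ (c0=96, c1=0, c2=0)
[Gauss-Seidel] macro 1: S0 reads c2=1 → after 1×micro: 0; S1 reads c0=0 → after 2×micro: 1; S2 reads c1=1 → after 1×micro: 0 ⇒ (c0=0, c1=1, c2=0)
[Gauss-Seidel] macro 2: S0 reads c2=0 → after 1×micro: 0; S1 reads c0=0 → after 2×micro: 1; S2 reads c1=1 → after 1×micro: 4 ⇒ (c0=0, c1=1, c2=4)
[Gauss-Seidel] macro 3: S0 reads c2=4 → after 1×micro: 8; S1 reads c0=8 → after 2×micro: 1; S2 reads c1=1 → after 1×micro: 3 ⇒ (c0=8, c1=1, c2=3)
[Gauss-Seidel] macro 4: S0 reads c2=3 → after 1×micro: 22; S1 reads c0=22 → after 2×micro: 1; S2 reads c1=1 → after 1×micro: 1 ⇒ (c0=22, c1=1, c2=1)
[Gauss-Seidel] macro 5: S0 reads c2=1 → after 1×micro: 46; S1 reads c0=46 → after 2×micro: 1; S2 reads c1=1 → after 1×micro: 0 ⇒ (c0=46, c1=1, c2=0)
[Gauss-Seidel] macro 6: S0 reads c2=0 → after 1×micro: 92; S1 reads c0=92 → after 2×micro: 1; S2 reads c1=1 → after 1×micro: 4 ⇒ (c0=92, c1=1, c2=4)

first divergence at macro-step: 1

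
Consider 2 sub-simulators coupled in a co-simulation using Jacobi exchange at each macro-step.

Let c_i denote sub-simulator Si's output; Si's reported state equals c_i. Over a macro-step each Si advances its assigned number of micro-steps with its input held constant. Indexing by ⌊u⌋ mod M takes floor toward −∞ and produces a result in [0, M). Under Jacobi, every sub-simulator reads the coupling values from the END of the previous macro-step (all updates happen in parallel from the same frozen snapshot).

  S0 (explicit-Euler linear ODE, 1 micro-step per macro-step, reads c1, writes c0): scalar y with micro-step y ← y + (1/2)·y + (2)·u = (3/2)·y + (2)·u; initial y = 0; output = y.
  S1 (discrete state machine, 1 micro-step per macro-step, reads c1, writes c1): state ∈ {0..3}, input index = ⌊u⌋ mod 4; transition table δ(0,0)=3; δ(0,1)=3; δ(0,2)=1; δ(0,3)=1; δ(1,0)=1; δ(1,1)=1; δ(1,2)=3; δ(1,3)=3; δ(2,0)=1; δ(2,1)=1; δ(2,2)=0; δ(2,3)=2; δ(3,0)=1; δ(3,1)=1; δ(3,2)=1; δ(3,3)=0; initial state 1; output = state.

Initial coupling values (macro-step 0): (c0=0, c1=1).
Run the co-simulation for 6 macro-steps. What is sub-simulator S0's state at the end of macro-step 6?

S0 state at macro-step 6 = 665/16

macro 1: S0 reads c1=1 → after 1×micro: 2; S1 reads c1=1 → after 1×micro: 1 ⇒ (c0=2, c1=1)
macro 2: S0 reads c1=1 → after 1×micro: 5; S1 reads c1=1 → after 1×micro: 1 ⇒ (c0=5, c1=1)
macro 3: S0 reads c1=1 → after 1×micro: 19/2; S1 reads c1=1 → after 1×micro: 1 ⇒ (c0=19/2, c1=1)
macro 4: S0 reads c1=1 → after 1×micro: 65/4; S1 reads c1=1 → after 1×micro: 1 ⇒ (c0=65/4, c1=1)
macro 5: S0 reads c1=1 → after 1×micro: 211/8; S1 reads c1=1 → after 1×micro: 1 ⇒ (c0=211/8, c1=1)
macro 6: S0 reads c1=1 → after 1×micro: 665/16; S1 reads c1=1 → after 1×micro: 1 ⇒ (c0=665/16, c1=1)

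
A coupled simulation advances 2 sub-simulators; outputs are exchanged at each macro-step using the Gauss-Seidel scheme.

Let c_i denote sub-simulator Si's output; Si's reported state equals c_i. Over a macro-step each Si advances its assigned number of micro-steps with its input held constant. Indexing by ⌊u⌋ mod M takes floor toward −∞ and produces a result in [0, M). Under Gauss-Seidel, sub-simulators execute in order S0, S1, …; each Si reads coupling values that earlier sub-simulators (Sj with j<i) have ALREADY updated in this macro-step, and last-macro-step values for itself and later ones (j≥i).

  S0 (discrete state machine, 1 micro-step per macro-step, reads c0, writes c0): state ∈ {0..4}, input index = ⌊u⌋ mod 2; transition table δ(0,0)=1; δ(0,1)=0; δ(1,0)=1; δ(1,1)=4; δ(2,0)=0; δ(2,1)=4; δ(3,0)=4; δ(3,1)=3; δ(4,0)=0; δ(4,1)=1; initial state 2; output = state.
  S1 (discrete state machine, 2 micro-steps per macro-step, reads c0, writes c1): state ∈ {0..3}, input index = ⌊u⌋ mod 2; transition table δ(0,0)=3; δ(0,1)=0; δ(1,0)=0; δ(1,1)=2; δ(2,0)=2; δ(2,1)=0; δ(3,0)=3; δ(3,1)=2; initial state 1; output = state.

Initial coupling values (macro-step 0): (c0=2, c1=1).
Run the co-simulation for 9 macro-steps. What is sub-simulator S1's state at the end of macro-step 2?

S1 state at macro-step 2 = 0

macro 1: S0 reads c0=2 → after 1×micro: 0; S1 reads c0=0 → after 2×micro: 3 ⇒ (c0=0, c1=3)
macro 2: S0 reads c0=0 → after 1×micro: 1; S1 reads c0=1 → after 2×micro: 0 ⇒ (c0=1, c1=0)
macro 3: S0 reads c0=1 → after 1×micro: 4; S1 reads c0=4 → after 2×micro: 3 ⇒ (c0=4, c1=3)
macro 4: S0 reads c0=4 → after 1×micro: 0; S1 reads c0=0 → after 2×micro: 3 ⇒ (c0=0, c1=3)
macro 5: S0 reads c0=0 → after 1×micro: 1; S1 reads c0=1 → after 2×micro: 0 ⇒ (c0=1, c1=0)
macro 6: S0 reads c0=1 → after 1×micro: 4; S1 reads c0=4 → after 2×micro: 3 ⇒ (c0=4, c1=3)
macro 7: S0 reads c0=4 → after 1×micro: 0; S1 reads c0=0 → after 2×micro: 3 ⇒ (c0=0, c1=3)
macro 8: S0 reads c0=0 → after 1×micro: 1; S1 reads c0=1 → after 2×micro: 0 ⇒ (c0=1, c1=0)
macro 9: S0 reads c0=1 → after 1×micro: 4; S1 reads c0=4 → after 2×micro: 3 ⇒ (c0=4, c1=3)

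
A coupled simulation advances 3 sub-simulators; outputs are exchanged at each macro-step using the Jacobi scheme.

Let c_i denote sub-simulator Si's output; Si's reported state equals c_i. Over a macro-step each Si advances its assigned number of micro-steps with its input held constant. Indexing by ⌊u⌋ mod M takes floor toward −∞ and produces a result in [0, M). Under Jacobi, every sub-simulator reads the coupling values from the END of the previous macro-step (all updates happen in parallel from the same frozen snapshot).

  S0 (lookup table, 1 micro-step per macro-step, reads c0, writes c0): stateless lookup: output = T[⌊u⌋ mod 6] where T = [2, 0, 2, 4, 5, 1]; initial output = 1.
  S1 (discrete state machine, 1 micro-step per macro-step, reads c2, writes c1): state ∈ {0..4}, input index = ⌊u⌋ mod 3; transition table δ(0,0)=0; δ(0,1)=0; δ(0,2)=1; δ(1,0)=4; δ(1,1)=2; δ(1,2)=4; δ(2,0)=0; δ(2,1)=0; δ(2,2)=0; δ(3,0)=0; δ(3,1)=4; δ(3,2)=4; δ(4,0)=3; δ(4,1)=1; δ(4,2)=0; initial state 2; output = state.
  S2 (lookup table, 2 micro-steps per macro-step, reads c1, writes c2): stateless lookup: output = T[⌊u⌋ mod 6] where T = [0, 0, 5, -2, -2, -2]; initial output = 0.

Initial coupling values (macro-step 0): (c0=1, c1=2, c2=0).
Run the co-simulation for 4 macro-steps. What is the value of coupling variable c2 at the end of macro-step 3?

macro 1: S0 reads c0=1 → after 1×micro: 0; S1 reads c2=0 → after 1×micro: 0; S2 reads c1=2 → after 2×micro: 5 ⇒ (c0=0, c1=0, c2=5)
macro 2: S0 reads c0=0 → after 1×micro: 2; S1 reads c2=5 → after 1×micro: 1; S2 reads c1=0 → after 2×micro: 0 ⇒ (c0=2, c1=1, c2=0)
macro 3: S0 reads c0=2 → after 1×micro: 2; S1 reads c2=0 → after 1×micro: 4; S2 reads c1=1 → after 2×micro: 0 ⇒ (c0=2, c1=4, c2=0)
macro 4: S0 reads c0=2 → after 1×micro: 2; S1 reads c2=0 → after 1×micro: 3; S2 reads c1=4 → after 2×micro: -2 ⇒ (c0=2, c1=3, c2=-2)

c2 at macro-step 3 = 0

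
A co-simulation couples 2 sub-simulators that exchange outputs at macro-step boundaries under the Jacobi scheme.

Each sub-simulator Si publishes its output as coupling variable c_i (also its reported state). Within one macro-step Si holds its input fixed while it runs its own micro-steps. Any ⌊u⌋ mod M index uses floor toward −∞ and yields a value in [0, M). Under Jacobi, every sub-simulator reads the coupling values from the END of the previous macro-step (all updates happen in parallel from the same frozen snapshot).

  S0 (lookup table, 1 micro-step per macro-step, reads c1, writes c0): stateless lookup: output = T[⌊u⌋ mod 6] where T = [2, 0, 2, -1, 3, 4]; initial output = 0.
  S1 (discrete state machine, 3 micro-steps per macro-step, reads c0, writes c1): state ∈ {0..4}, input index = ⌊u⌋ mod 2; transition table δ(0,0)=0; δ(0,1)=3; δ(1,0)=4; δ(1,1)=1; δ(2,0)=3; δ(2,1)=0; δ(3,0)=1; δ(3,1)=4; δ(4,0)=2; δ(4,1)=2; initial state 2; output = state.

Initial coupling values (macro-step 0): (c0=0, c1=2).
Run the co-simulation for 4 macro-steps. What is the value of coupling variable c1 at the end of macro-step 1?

macro 1: S0 reads c1=2 → after 1×micro: 2; S1 reads c0=0 → after 3×micro: 4 ⇒ (c0=2, c1=4)
macro 2: S0 reads c1=4 → after 1×micro: 3; S1 reads c0=2 → after 3×micro: 1 ⇒ (c0=3, c1=1)
macro 3: S0 reads c1=1 → after 1×micro: 0; S1 reads c0=3 → after 3×micro: 1 ⇒ (c0=0, c1=1)
macro 4: S0 reads c1=1 → after 1×micro: 0; S1 reads c0=0 → after 3×micro: 3 ⇒ (c0=0, c1=3)

c1 at macro-step 1 = 4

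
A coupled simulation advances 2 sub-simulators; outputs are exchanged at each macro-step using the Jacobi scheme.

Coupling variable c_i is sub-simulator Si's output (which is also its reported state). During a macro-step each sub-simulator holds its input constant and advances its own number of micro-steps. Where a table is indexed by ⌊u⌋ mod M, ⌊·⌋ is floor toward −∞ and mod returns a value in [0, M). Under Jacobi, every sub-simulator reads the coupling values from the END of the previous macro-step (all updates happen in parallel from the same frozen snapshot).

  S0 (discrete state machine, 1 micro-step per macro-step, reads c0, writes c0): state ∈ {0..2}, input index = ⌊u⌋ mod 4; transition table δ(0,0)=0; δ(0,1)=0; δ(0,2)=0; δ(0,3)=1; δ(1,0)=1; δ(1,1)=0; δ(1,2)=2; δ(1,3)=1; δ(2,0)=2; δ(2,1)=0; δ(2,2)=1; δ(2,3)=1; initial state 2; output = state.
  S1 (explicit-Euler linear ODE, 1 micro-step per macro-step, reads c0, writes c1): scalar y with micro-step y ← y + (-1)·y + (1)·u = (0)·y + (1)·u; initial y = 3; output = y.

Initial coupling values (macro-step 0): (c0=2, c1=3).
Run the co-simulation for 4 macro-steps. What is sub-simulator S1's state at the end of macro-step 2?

macro 1: S0 reads c0=2 → after 1×micro: 1; S1 reads c0=2 → after 1×micro: 2 ⇒ (c0=1, c1=2)
macro 2: S0 reads c0=1 → after 1×micro: 0; S1 reads c0=1 → after 1×micro: 1 ⇒ (c0=0, c1=1)
macro 3: S0 reads c0=0 → after 1×micro: 0; S1 reads c0=0 → after 1×micro: 0 ⇒ (c0=0, c1=0)
macro 4: S0 reads c0=0 → after 1×micro: 0; S1 reads c0=0 → after 1×micro: 0 ⇒ (c0=0, c1=0)

S1 state at macro-step 2 = 1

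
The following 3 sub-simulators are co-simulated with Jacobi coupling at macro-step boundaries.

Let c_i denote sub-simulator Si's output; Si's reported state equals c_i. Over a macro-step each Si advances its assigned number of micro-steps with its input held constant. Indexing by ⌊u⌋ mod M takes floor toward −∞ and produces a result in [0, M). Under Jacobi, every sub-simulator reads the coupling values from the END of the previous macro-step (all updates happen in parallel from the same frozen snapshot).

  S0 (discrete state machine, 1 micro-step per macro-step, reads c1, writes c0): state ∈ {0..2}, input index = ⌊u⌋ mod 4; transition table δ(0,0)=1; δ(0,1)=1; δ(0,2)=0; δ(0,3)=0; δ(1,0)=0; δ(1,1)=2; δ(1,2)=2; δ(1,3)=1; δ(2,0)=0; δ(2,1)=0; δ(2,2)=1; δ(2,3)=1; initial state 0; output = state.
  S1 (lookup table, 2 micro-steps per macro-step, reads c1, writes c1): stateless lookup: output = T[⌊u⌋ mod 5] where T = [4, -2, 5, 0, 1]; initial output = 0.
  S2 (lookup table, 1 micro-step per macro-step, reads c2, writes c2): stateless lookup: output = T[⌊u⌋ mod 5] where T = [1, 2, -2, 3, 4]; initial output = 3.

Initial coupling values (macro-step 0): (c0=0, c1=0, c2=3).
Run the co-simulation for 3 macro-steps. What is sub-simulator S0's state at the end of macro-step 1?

S0 state at macro-step 1 = 1

macro 1: S0 reads c1=0 → after 1×micro: 1; S1 reads c1=0 → after 2×micro: 4; S2 reads c2=3 → after 1×micro: 3 ⇒ (c0=1, c1=4, c2=3)
macro 2: S0 reads c1=4 → after 1×micro: 0; S1 reads c1=4 → after 2×micro: 1; S2 reads c2=3 → after 1×micro: 3 ⇒ (c0=0, c1=1, c2=3)
macro 3: S0 reads c1=1 → after 1×micro: 1; S1 reads c1=1 → after 2×micro: -2; S2 reads c2=3 → after 1×micro: 3 ⇒ (c0=1, c1=-2, c2=3)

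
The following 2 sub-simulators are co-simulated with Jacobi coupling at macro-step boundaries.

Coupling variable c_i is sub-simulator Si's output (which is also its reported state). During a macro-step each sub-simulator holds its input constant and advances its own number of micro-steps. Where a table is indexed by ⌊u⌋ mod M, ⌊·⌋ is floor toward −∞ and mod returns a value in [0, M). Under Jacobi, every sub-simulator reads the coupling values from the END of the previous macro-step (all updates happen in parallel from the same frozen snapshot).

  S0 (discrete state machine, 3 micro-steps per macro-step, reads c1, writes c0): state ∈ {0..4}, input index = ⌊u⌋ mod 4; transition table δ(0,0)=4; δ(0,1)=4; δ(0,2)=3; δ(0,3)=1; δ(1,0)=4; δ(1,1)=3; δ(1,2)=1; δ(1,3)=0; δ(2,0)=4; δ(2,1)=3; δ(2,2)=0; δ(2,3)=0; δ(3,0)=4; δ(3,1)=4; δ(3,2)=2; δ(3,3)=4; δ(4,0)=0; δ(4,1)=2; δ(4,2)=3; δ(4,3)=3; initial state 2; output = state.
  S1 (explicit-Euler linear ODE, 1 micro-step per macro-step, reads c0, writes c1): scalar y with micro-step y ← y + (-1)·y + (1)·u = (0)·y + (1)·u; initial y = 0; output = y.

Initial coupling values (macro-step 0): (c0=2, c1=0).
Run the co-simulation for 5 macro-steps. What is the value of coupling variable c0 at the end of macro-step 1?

c0 at macro-step 1 = 4

macro 1: S0 reads c1=0 → after 3×micro: 4; S1 reads c0=2 → after 1×micro: 2 ⇒ (c0=4, c1=2)
macro 2: S0 reads c1=2 → after 3×micro: 0; S1 reads c0=4 → after 1×micro: 4 ⇒ (c0=0, c1=4)
macro 3: S0 reads c1=4 → after 3×micro: 4; S1 reads c0=0 → after 1×micro: 0 ⇒ (c0=4, c1=0)
macro 4: S0 reads c1=0 → after 3×micro: 0; S1 reads c0=4 → after 1×micro: 4 ⇒ (c0=0, c1=4)
macro 5: S0 reads c1=4 → after 3×micro: 4; S1 reads c0=0 → after 1×micro: 0 ⇒ (c0=4, c1=0)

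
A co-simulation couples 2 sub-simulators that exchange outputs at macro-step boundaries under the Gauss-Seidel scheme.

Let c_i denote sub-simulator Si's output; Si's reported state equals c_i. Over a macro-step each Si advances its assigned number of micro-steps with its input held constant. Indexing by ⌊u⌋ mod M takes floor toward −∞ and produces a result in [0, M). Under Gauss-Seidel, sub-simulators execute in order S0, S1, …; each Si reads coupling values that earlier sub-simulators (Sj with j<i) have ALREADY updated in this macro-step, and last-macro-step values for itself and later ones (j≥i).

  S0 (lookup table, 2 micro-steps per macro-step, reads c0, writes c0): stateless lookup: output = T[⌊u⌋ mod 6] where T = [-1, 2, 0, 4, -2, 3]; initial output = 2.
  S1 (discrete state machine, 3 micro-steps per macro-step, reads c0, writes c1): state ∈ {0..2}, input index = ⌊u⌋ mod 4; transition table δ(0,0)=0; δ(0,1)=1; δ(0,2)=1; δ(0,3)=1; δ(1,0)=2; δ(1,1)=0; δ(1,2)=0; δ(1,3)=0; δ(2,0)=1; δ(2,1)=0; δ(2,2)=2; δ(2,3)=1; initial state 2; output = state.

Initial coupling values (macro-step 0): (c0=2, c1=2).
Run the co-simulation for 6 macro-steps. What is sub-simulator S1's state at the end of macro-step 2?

macro 1: S0 reads c0=2 → after 2×micro: 0; S1 reads c0=0 → after 3×micro: 1 ⇒ (c0=0, c1=1)
macro 2: S0 reads c0=0 → after 2×micro: -1; S1 reads c0=-1 → after 3×micro: 0 ⇒ (c0=-1, c1=0)
macro 3: S0 reads c0=-1 → after 2×micro: 3; S1 reads c0=3 → after 3×micro: 1 ⇒ (c0=3, c1=1)
macro 4: S0 reads c0=3 → after 2×micro: 4; S1 reads c0=4 → after 3×micro: 2 ⇒ (c0=4, c1=2)
macro 5: S0 reads c0=4 → after 2×micro: -2; S1 reads c0=-2 → after 3×micro: 2 ⇒ (c0=-2, c1=2)
macro 6: S0 reads c0=-2 → after 2×micro: -2; S1 reads c0=-2 → after 3×micro: 2 ⇒ (c0=-2, c1=2)

S1 state at macro-step 2 = 0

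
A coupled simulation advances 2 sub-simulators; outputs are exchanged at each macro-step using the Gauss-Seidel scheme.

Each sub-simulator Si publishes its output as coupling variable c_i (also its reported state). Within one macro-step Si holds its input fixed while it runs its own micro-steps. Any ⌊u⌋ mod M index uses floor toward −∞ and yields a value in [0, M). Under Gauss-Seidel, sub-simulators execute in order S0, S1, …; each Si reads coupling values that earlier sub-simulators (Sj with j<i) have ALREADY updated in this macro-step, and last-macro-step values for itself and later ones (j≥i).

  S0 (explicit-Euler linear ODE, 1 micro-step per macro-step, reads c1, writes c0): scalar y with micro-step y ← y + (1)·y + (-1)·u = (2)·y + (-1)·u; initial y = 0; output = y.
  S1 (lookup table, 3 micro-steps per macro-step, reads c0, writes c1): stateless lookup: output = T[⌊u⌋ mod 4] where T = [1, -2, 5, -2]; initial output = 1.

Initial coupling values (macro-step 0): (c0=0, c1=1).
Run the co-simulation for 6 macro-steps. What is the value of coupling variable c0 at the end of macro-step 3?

c0 at macro-step 3 = -1

macro 1: S0 reads c1=1 → after 1×micro: -1; S1 reads c0=-1 → after 3×micro: -2 ⇒ (c0=-1, c1=-2)
macro 2: S0 reads c1=-2 → after 1×micro: 0; S1 reads c0=0 → after 3×micro: 1 ⇒ (c0=0, c1=1)
macro 3: S0 reads c1=1 → after 1×micro: -1; S1 reads c0=-1 → after 3×micro: -2 ⇒ (c0=-1, c1=-2)
macro 4: S0 reads c1=-2 → after 1×micro: 0; S1 reads c0=0 → after 3×micro: 1 ⇒ (c0=0, c1=1)
macro 5: S0 reads c1=1 → after 1×micro: -1; S1 reads c0=-1 → after 3×micro: -2 ⇒ (c0=-1, c1=-2)
macro 6: S0 reads c1=-2 → after 1×micro: 0; S1 reads c0=0 → after 3×micro: 1 ⇒ (c0=0, c1=1)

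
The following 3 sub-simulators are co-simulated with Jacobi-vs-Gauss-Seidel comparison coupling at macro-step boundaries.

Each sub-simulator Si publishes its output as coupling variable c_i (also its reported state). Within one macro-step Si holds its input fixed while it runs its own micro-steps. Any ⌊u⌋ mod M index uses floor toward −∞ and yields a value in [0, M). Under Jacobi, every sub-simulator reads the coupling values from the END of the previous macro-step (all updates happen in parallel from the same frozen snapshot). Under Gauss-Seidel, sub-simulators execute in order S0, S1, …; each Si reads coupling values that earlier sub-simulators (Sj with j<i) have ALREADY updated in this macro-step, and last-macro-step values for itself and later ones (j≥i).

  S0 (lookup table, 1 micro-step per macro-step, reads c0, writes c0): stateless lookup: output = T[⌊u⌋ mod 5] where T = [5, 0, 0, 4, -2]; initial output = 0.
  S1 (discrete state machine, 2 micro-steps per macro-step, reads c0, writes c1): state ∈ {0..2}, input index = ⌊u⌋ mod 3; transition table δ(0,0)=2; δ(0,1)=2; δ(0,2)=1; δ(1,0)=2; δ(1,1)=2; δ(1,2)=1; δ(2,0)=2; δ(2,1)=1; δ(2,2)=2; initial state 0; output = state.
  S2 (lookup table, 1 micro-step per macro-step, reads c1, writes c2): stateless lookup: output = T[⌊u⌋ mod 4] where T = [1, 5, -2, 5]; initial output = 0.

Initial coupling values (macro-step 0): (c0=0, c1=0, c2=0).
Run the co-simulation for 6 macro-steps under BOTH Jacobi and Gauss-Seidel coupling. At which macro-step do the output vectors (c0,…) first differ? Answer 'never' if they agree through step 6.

first divergence at macro-step: 1

[Jacobi] macro 1: S0 reads c0=0 → after 1×micro: 5; S1 reads c0=0 → after 2×micro: 2; S2 reads c1=0 → after 1×micro: 1 ⇒ (c0=5, c1=2, c2=1)
[Jacobi] macro 2: S0 reads c0=5 → after 1×micro: 5; S1 reads c0=5 → after 2×micro: 2; S2 reads c1=2 → after 1×micro: -2 ⇒ (c0=5, c1=2, c2=-2)
[Jacobi] macro 3: S0 reads c0=5 → after 1×micro: 5; S1 reads c0=5 → after 2×micro: 2; S2 reads c1=2 → after 1×micro: -2 ⇒ (c0=5, c1=2, c2=-2)
[Jacobi] macro 4: S0 reads c0=5 → after 1×micro: 5; S1 reads c0=5 → after 2×micro: 2; S2 reads c1=2 → after 1×micro: -2 ⇒ (c0=5, c1=2, c2=-2)
[Jacobi] macro 5: S0 reads c0=5 → after 1×micro: 5; S1 reads c0=5 → after 2×micro: 2; S2 reads c1=2 → after 1×micro: -2 ⇒ (c0=5, c1=2, c2=-2)
[Jacobi] macro 6: S0 reads c0=5 → after 1×micro: 5; S1 reads c0=5 → after 2×micro: 2; S2 reads c1=2 → after 1×micro: -2 ⇒ (c0=5, c1=2, c2=-2)
[Gauss-Seidel] macro 1: S0 reads c0=0 → after 1×micro: 5; S1 reads c0=5 → after 2×micro: 1; S2 reads c1=1 → after 1×micro: 5 ⇒ (c0=5, c1=1, c2=5)
[Gauss-Seidel] macro 2: S0 reads c0=5 → after 1×micro: 5; S1 reads c0=5 → after 2×micro: 1; S2 reads c1=1 → after 1×micro: 5 ⇒ (c0=5, c1=1, c2=5)
[Gauss-Seidel] macro 3: S0 reads c0=5 → after 1×micro: 5; S1 reads c0=5 → after 2×micro: 1; S2 reads c1=1 → after 1×micro: 5 ⇒ (c0=5, c1=1, c2=5)
[Gauss-Seidel] macro 4: S0 reads c0=5 → after 1×micro: 5; S1 reads c0=5 → after 2×micro: 1; S2 reads c1=1 → after 1×micro: 5 ⇒ (c0=5, c1=1, c2=5)
[Gauss-Seidel] macro 5: S0 reads c0=5 → after 1×micro: 5; S1 reads c0=5 → after 2×micro: 1; S2 reads c1=1 → after 1×micro: 5 ⇒ (c0=5, c1=1, c2=5)
[Gauss-Seidel] macro 6: S0 reads c0=5 → after 1×micro: 5; S1 reads c0=5 → after 2×micro: 1; S2 reads c1=1 → after 1×micro: 5 ⇒ (c0=5, c1=1, c2=5)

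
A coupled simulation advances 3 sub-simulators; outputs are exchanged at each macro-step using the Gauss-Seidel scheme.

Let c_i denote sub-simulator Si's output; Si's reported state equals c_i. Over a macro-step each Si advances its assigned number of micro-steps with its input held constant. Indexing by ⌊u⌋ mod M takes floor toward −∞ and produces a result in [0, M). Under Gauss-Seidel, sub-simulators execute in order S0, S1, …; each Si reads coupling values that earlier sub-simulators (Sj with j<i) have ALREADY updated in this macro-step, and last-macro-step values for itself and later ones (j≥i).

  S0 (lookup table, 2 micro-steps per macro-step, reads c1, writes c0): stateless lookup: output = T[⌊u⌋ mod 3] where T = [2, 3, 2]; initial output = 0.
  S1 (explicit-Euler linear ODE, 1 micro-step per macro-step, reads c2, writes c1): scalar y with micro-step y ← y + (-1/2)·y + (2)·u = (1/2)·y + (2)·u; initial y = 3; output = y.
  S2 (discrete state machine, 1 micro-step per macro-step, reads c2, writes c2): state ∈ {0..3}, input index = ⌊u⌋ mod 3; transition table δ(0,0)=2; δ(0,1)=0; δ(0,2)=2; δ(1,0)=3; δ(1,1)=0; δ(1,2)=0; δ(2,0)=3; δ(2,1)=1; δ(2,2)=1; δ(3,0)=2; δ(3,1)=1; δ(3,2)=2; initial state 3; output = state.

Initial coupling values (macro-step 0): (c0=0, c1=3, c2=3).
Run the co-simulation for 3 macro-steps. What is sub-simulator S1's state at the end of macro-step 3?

macro 1: S0 reads c1=3 → after 2×micro: 2; S1 reads c2=3 → after 1×micro: 15/2; S2 reads c2=3 → after 1×micro: 2 ⇒ (c0=2, c1=15/2, c2=2)
macro 2: S0 reads c1=15/2 → after 2×micro: 3; S1 reads c2=2 → after 1×micro: 31/4; S2 reads c2=2 → after 1×micro: 1 ⇒ (c0=3, c1=31/4, c2=1)
macro 3: S0 reads c1=31/4 → after 2×micro: 3; S1 reads c2=1 → after 1×micro: 47/8; S2 reads c2=1 → after 1×micro: 0 ⇒ (c0=3, c1=47/8, c2=0)

S1 state at macro-step 3 = 47/8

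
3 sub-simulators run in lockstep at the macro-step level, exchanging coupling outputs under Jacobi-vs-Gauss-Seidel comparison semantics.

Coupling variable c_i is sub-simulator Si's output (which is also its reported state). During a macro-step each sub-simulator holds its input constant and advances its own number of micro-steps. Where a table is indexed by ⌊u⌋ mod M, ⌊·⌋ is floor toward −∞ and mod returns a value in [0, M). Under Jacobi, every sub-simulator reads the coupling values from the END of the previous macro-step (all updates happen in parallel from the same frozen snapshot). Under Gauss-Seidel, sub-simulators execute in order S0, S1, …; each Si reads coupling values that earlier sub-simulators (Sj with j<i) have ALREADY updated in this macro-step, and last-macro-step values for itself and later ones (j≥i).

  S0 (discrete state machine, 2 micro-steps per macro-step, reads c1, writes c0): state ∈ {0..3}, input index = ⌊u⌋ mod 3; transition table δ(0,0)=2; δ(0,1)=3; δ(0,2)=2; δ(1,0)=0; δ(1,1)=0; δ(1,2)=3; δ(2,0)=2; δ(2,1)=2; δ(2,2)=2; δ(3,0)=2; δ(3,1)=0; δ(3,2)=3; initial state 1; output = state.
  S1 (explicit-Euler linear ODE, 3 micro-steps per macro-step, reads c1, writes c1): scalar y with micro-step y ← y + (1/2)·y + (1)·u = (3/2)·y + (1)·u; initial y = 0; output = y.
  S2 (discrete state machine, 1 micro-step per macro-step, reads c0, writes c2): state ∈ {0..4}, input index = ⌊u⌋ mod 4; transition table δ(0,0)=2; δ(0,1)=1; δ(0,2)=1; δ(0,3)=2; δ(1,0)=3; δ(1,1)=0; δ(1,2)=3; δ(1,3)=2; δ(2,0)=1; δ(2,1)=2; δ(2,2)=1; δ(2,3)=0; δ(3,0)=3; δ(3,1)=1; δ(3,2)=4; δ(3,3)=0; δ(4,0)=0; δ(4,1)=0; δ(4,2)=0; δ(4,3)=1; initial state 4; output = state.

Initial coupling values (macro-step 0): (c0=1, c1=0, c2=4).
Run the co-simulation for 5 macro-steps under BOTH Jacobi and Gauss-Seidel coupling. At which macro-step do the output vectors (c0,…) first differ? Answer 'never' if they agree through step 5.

[Jacobi] macro 1: S0 reads c1=0 → after 2×micro: 2; S1 reads c1=0 → after 3×micro: 0; S2 reads c0=1 → after 1×micro: 0 ⇒ (c0=2, c1=0, c2=0)
[Jacobi] macro 2: S0 reads c1=0 → after 2×micro: 2; S1 reads c1=0 → after 3×micro: 0; S2 reads c0=2 → after 1×micro: 1 ⇒ (c0=2, c1=0, c2=1)
[Jacobi] macro 3: S0 reads c1=0 → after 2×micro: 2; S1 reads c1=0 → after 3×micro: 0; S2 reads c0=2 → after 1×micro: 3 ⇒ (c0=2, c1=0, c2=3)
[Jacobi] macro 4: S0 reads c1=0 → after 2×micro: 2; S1 reads c1=0 → after 3×micro: 0; S2 reads c0=2 → after 1×micro: 4 ⇒ (c0=2, c1=0, c2=4)
[Jacobi] macro 5: S0 reads c1=0 → after 2×micro: 2; S1 reads c1=0 → after 3×micro: 0; S2 reads c0=2 → after 1×micro: 0 ⇒ (c0=2, c1=0, c2=0)
[Gauss-Seidel] macro 1: S0 reads c1=0 → after 2×micro: 2; S1 reads c1=0 → after 3×micro: 0; S2 reads c0=2 → after 1×micro: 0 ⇒ (c0=2, c1=0, c2=0)
[Gauss-Seidel] macro 2: S0 reads c1=0 → after 2×micro: 2; S1 reads c1=0 → after 3×micro: 0; S2 reads c0=2 → after 1×micro: 1 ⇒ (c0=2, c1=0, c2=1)
[Gauss-Seidel] macro 3: S0 reads c1=0 → after 2×micro: 2; S1 reads c1=0 → after 3×micro: 0; S2 reads c0=2 → after 1×micro: 3 ⇒ (c0=2, c1=0, c2=3)
[Gauss-Seidel] macro 4: S0 reads c1=0 → after 2×micro: 2; S1 reads c1=0 → after 3×micro: 0; S2 reads c0=2 → after 1×micro: 4 ⇒ (c0=2, c1=0, c2=4)
[Gauss-Seidel] macro 5: S0 reads c1=0 → after 2×micro: 2; S1 reads c1=0 → after 3×micro: 0; S2 reads c0=2 → after 1×micro: 0 ⇒ (c0=2, c1=0, c2=0)

first divergence at macro-step: never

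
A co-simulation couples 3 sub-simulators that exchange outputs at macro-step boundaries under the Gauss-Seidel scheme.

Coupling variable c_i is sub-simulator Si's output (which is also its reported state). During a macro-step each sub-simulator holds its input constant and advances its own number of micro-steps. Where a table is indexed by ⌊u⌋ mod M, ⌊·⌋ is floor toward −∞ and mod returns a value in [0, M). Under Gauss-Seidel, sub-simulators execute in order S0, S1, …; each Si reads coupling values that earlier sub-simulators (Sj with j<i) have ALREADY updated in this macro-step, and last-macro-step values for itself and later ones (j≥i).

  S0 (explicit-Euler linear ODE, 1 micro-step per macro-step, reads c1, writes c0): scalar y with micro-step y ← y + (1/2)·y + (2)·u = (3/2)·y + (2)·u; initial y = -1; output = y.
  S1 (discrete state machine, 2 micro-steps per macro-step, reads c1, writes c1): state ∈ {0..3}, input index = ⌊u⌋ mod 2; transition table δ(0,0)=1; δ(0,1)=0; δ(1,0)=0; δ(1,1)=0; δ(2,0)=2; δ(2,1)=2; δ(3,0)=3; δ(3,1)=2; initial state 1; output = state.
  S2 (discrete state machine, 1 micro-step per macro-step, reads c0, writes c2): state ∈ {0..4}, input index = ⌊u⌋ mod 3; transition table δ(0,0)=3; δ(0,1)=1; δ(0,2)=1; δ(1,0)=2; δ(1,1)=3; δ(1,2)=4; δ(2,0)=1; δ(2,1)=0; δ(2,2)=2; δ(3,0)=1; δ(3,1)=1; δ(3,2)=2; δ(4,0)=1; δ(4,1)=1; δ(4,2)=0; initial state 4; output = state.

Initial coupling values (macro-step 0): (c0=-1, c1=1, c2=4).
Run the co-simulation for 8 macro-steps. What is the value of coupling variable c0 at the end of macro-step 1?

c0 at macro-step 1 = 1/2

macro 1: S0 reads c1=1 → after 1×micro: 1/2; S1 reads c1=1 → after 2×micro: 0; S2 reads c0=1/2 → after 1×micro: 1 ⇒ (c0=1/2, c1=0, c2=1)
macro 2: S0 reads c1=0 → after 1×micro: 3/4; S1 reads c1=0 → after 2×micro: 0; S2 reads c0=3/4 → after 1×micro: 2 ⇒ (c0=3/4, c1=0, c2=2)
macro 3: S0 reads c1=0 → after 1×micro: 9/8; S1 reads c1=0 → after 2×micro: 0; S2 reads c0=9/8 → after 1×micro: 0 ⇒ (c0=9/8, c1=0, c2=0)
macro 4: S0 reads c1=0 → after 1×micro: 27/16; S1 reads c1=0 → after 2×micro: 0; S2 reads c0=27/16 → after 1×micro: 1 ⇒ (c0=27/16, c1=0, c2=1)
macro 5: S0 reads c1=0 → after 1×micro: 81/32; S1 reads c1=0 → after 2×micro: 0; S2 reads c0=81/32 → after 1×micro: 4 ⇒ (c0=81/32, c1=0, c2=4)
macro 6: S0 reads c1=0 → after 1×micro: 243/64; S1 reads c1=0 → after 2×micro: 0; S2 reads c0=243/64 → after 1×micro: 1 ⇒ (c0=243/64, c1=0, c2=1)
macro 7: S0 reads c1=0 → after 1×micro: 729/128; S1 reads c1=0 → after 2×micro: 0; S2 reads c0=729/128 → after 1×micro: 4 ⇒ (c0=729/128, c1=0, c2=4)
macro 8: S0 reads c1=0 → after 1×micro: 2187/256; S1 reads c1=0 → after 2×micro: 0; S2 reads c0=2187/256 → after 1×micro: 0 ⇒ (c0=2187/256, c1=0, c2=0)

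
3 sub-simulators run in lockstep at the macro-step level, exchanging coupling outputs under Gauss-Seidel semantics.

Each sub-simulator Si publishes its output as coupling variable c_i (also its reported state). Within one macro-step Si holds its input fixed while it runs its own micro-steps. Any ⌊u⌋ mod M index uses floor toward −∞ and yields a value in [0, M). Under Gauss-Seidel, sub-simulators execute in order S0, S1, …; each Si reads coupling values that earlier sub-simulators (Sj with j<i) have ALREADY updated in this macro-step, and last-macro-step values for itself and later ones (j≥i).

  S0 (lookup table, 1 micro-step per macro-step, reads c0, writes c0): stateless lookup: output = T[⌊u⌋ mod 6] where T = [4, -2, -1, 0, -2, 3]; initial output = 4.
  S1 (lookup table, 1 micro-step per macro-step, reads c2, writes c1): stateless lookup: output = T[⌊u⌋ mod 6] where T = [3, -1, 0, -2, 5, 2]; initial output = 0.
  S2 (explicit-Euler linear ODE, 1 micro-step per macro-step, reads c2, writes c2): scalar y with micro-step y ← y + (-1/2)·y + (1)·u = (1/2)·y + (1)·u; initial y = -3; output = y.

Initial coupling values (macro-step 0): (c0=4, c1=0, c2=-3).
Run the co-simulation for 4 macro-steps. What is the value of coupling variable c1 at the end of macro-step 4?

macro 1: S0 reads c0=4 → after 1×micro: -2; S1 reads c2=-3 → after 1×micro: -2; S2 reads c2=-3 → after 1×micro: -9/2 ⇒ (c0=-2, c1=-2, c2=-9/2)
macro 2: S0 reads c0=-2 → after 1×micro: -2; S1 reads c2=-9/2 → after 1×micro: -1; S2 reads c2=-9/2 → after 1×micro: -27/4 ⇒ (c0=-2, c1=-1, c2=-27/4)
macro 3: S0 reads c0=-2 → after 1×micro: -2; S1 reads c2=-27/4 → after 1×micro: 2; S2 reads c2=-27/4 → after 1×micro: -81/8 ⇒ (c0=-2, c1=2, c2=-81/8)
macro 4: S0 reads c0=-2 → after 1×micro: -2; S1 reads c2=-81/8 → after 1×micro: -1; S2 reads c2=-81/8 → after 1×micro: -243/16 ⇒ (c0=-2, c1=-1, c2=-243/16)

c1 at macro-step 4 = -1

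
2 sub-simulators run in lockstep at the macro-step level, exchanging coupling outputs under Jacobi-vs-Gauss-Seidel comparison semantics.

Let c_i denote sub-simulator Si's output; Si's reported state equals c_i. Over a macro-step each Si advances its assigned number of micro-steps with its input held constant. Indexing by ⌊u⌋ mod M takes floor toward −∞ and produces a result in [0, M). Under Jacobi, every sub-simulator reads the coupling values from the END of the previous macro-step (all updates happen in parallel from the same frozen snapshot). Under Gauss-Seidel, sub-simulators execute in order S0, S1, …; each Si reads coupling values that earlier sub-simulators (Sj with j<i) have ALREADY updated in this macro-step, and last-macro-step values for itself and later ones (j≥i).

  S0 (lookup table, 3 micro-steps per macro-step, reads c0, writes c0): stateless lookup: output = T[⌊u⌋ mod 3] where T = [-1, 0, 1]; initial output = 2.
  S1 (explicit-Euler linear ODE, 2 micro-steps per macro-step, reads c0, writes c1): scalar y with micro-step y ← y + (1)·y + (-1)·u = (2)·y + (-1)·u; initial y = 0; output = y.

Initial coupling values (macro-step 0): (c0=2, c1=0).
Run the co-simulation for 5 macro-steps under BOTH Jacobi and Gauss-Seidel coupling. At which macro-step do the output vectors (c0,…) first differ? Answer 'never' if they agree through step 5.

first divergence at macro-step: 1

[Jacobi] macro 1: S0 reads c0=2 → after 3×micro: 1; S1 reads c0=2 → after 2×micro: -6 ⇒ (c0=1, c1=-6)
[Jacobi] macro 2: S0 reads c0=1 → after 3×micro: 0; S1 reads c0=1 → after 2×micro: -27 ⇒ (c0=0, c1=-27)
[Jacobi] macro 3: S0 reads c0=0 → after 3×micro: -1; S1 reads c0=0 → after 2×micro: -108 ⇒ (c0=-1, c1=-108)
[Jacobi] macro 4: S0 reads c0=-1 → after 3×micro: 1; S1 reads c0=-1 → after 2×micro: -429 ⇒ (c0=1, c1=-429)
[Jacobi] macro 5: S0 reads c0=1 → after 3×micro: 0; S1 reads c0=1 → after 2×micro: -1719 ⇒ (c0=0, c1=-1719)
[Gauss-Seidel] macro 1: S0 reads c0=2 → after 3×micro: 1; S1 reads c0=1 → after 2×micro: -3 ⇒ (c0=1, c1=-3)
[Gauss-Seidel] macro 2: S0 reads c0=1 → after 3×micro: 0; S1 reads c0=0 → after 2×micro: -12 ⇒ (c0=0, c1=-12)
[Gauss-Seidel] macro 3: S0 reads c0=0 → after 3×micro: -1; S1 reads c0=-1 → after 2×micro: -45 ⇒ (c0=-1, c1=-45)
[Gauss-Seidel] macro 4: S0 reads c0=-1 → after 3×micro: 1; S1 reads c0=1 → after 2×micro: -183 ⇒ (c0=1, c1=-183)
[Gauss-Seidel] macro 5: S0 reads c0=1 → after 3×micro: 0; S1 reads c0=0 → after 2×micro: -732 ⇒ (c0=0, c1=-732)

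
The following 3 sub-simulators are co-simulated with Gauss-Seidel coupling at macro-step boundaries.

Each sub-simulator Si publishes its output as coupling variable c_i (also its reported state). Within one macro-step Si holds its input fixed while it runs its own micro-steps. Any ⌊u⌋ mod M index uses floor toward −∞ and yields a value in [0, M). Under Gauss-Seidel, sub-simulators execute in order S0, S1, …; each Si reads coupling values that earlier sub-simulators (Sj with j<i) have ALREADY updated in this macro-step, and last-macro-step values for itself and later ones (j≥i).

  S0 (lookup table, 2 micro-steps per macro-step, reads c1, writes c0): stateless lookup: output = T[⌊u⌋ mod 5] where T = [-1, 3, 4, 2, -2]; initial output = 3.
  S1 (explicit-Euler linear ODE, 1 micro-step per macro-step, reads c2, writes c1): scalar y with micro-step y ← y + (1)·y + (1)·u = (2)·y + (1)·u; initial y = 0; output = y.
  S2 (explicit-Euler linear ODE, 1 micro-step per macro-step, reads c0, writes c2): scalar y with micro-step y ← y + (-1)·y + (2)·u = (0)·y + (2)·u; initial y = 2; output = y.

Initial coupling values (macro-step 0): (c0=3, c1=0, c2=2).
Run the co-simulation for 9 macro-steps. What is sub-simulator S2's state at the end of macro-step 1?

macro 1: S0 reads c1=0 → after 2×micro: -1; S1 reads c2=2 → after 1×micro: 2; S2 reads c0=-1 → after 1×micro: -2 ⇒ (c0=-1, c1=2, c2=-2)
macro 2: S0 reads c1=2 → after 2×micro: 4; S1 reads c2=-2 → after 1×micro: 2; S2 reads c0=4 → after 1×micro: 8 ⇒ (c0=4, c1=2, c2=8)
macro 3: S0 reads c1=2 → after 2×micro: 4; S1 reads c2=8 → after 1×micro: 12; S2 reads c0=4 → after 1×micro: 8 ⇒ (c0=4, c1=12, c2=8)
macro 4: S0 reads c1=12 → after 2×micro: 4; S1 reads c2=8 → after 1×micro: 32; S2 reads c0=4 → after 1×micro: 8 ⇒ (c0=4, c1=32, c2=8)
macro 5: S0 reads c1=32 → after 2×micro: 4; S1 reads c2=8 → after 1×micro: 72; S2 reads c0=4 → after 1×micro: 8 ⇒ (c0=4, c1=72, c2=8)
macro 6: S0 reads c1=72 → after 2×micro: 4; S1 reads c2=8 → after 1×micro: 152; S2 reads c0=4 → after 1×micro: 8 ⇒ (c0=4, c1=152, c2=8)
macro 7: S0 reads c1=152 → after 2×micro: 4; S1 reads c2=8 → after 1×micro: 312; S2 reads c0=4 → after 1×micro: 8 ⇒ (c0=4, c1=312, c2=8)
macro 8: S0 reads c1=312 → after 2×micro: 4; S1 reads c2=8 → after 1×micro: 632; S2 reads c0=4 → after 1×micro: 8 ⇒ (c0=4, c1=632, c2=8)
macro 9: S0 reads c1=632 → after 2×micro: 4; S1 reads c2=8 → after 1×micro: 1272; S2 reads c0=4 → after 1×micro: 8 ⇒ (c0=4, c1=1272, c2=8)

S2 state at macro-step 1 = -2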